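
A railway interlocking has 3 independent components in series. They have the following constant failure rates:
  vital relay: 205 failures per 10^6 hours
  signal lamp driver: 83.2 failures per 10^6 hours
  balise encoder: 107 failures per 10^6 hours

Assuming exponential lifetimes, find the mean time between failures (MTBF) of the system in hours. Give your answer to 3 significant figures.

2530

Series of exponential components: λ_sys = Σ λ_i
λ_sys = 0.000205 + 0.0000832 + 0.000107 = 3.9520e-04 /h
MTBF = 1 / λ_sys = 2530 h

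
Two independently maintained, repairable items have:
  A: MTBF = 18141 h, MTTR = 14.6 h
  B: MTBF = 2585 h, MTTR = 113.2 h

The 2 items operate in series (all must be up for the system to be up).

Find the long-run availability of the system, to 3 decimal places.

A(A) = MTBF/(MTBF+MTTR) = 18141/(18141+14.6) = 0.999196
A(B) = MTBF/(MTBF+MTTR) = 2585/(2585+113.2) = 0.958046
Series availability: 0.999196 × 0.958046 = 0.957

0.957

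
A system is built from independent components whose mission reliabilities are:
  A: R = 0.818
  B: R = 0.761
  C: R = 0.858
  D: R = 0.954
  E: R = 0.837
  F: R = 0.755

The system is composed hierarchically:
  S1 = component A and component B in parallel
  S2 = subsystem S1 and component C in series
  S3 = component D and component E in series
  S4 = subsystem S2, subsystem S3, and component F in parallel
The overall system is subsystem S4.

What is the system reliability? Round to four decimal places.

0.9911

Parallel (A and B): 1 − (1 − 0.818000)(1 − 0.761000) = 0.956502
Series ([0.956502] and C): 0.956502 × 0.858000 = 0.820679
Series (D and E): 0.954000 × 0.837000 = 0.798498
Parallel ([0.820679], [0.798498], and F): 1 − (1 − 0.820679)(1 − 0.798498)(1 − 0.755000) = 0.9911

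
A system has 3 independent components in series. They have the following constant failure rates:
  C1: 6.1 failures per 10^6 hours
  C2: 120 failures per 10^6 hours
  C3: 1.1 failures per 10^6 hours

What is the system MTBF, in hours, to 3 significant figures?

7860

Series of exponential components: λ_sys = Σ λ_i
λ_sys = 0.0000061 + 0.00012 + 0.0000011 = 1.2720e-04 /h
MTBF = 1 / λ_sys = 7860 h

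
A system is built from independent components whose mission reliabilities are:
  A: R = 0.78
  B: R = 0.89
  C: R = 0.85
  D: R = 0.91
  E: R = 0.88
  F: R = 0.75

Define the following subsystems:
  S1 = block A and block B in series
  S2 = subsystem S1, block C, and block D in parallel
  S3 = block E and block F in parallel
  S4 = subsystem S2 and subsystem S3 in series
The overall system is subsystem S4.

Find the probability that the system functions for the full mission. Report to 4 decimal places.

Series (A and B): 0.780000 × 0.890000 = 0.694200
Parallel ([0.694200], C, and D): 1 − (1 − 0.694200)(1 − 0.850000)(1 − 0.910000) = 0.995872
Parallel (E and F): 1 − (1 − 0.880000)(1 − 0.750000) = 0.970000
Series ([0.995872] and [0.970000]): 0.995872 × 0.970000 = 0.9660

0.9660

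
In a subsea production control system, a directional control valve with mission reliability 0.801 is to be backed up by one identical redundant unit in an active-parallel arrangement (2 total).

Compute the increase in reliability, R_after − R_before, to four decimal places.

R_before = 0.801
R_after = 1 − (1 − 0.801)^2 = 0.9604
ΔR = 0.9604 − 0.801 = 0.1594

0.1594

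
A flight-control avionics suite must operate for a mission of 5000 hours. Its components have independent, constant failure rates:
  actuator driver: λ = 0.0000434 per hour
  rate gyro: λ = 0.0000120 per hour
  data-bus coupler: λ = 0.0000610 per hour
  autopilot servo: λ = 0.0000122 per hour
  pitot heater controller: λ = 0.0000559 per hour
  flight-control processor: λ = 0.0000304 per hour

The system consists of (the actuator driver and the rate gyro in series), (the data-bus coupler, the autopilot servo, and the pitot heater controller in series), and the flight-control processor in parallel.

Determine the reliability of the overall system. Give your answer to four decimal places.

0.9838

R(actuator driver) = exp(−0.0000434 × 5000) = 0.804930
R(rate gyro) = exp(−0.0000120 × 5000) = 0.941765
R(data-bus coupler) = exp(−0.0000610 × 5000) = 0.737123
R(autopilot servo) = exp(−0.0000122 × 5000) = 0.940823
R(pitot heater controller) = exp(−0.0000559 × 5000) = 0.756162
R(flight-control processor) = exp(−0.0000304 × 5000) = 0.858988
Series (actuator driver and rate gyro): 0.804930 × 0.941765 = 0.758055
Series (data-bus coupler, autopilot servo, and pitot heater controller): 0.737123 × 0.940823 × 0.756162 = 0.524400
Parallel ([0.758055], [0.524400], and flight-control processor): 1 − (1 − 0.758055)(1 − 0.524400)(1 − 0.858988) = 0.9838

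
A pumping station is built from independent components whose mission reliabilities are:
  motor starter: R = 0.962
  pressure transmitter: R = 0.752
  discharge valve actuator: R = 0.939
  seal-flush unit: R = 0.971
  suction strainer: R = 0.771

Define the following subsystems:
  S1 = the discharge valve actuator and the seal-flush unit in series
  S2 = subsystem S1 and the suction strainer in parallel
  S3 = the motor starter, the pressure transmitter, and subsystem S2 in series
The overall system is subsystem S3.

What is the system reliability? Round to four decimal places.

0.7088

Series (discharge valve actuator and seal-flush unit): 0.939000 × 0.971000 = 0.911769
Parallel ([0.911769] and suction strainer): 1 − (1 − 0.911769)(1 − 0.771000) = 0.979795
Series (motor starter, pressure transmitter, and [0.979795]): 0.962000 × 0.752000 × 0.979795 = 0.7088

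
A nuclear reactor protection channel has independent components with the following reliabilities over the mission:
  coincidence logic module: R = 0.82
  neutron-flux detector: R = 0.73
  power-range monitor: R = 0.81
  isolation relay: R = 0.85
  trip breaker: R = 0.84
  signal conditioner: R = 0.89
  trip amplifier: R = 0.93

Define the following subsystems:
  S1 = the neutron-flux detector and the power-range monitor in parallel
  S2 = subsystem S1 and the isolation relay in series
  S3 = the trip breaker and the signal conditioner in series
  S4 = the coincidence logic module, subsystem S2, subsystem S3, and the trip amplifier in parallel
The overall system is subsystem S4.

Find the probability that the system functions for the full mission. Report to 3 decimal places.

Parallel (neutron-flux detector and power-range monitor): 1 − (1 − 0.73000)(1 − 0.81000) = 0.94870
Series ([0.94870] and isolation relay): 0.94870 × 0.85000 = 0.80640
Series (trip breaker and signal conditioner): 0.84000 × 0.89000 = 0.74760
Parallel (coincidence logic module, [0.80640], [0.74760], and trip amplifier): 1 − (1 − 0.82000)(1 − 0.80640)(1 − 0.74760)(1 − 0.93000) = 0.999

0.999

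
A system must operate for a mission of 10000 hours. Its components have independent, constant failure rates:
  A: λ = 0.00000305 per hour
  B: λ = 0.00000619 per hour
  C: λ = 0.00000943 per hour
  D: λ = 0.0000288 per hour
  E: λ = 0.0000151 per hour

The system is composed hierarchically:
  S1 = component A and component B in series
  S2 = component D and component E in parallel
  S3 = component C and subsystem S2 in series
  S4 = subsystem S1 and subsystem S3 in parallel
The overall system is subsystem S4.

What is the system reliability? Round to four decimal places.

0.9892

R(A) = exp(−0.00000305 × 10000) = 0.969960
R(B) = exp(−0.00000619 × 10000) = 0.939977
R(C) = exp(−0.00000943 × 10000) = 0.910010
R(D) = exp(−0.0000288 × 10000) = 0.749762
R(E) = exp(−0.0000151 × 10000) = 0.859848
Series (A and B): 0.969960 × 0.939977 = 0.911740
Parallel (D and E): 1 − (1 − 0.749762)(1 − 0.859848) = 0.964929
Series (C and [0.964929]): 0.910010 × 0.964929 = 0.878095
Parallel ([0.911740] and [0.878095]): 1 − (1 − 0.911740)(1 − 0.878095) = 0.9892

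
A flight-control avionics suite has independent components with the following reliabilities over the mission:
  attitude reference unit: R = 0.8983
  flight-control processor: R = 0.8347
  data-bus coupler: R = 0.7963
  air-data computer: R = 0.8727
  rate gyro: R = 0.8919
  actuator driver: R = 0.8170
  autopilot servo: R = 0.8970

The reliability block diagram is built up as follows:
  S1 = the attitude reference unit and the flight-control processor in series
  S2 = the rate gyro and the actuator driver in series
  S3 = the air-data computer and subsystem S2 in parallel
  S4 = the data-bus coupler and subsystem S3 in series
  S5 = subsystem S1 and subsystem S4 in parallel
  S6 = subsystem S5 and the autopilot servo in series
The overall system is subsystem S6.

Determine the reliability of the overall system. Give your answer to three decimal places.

Series (attitude reference unit and flight-control processor): 0.89830 × 0.83470 = 0.74981
Series (rate gyro and actuator driver): 0.89190 × 0.81700 = 0.72868
Parallel (air-data computer and [0.72868]): 1 − (1 − 0.87270)(1 − 0.72868) = 0.96546
Series (data-bus coupler and [0.96546]): 0.79630 × 0.96546 = 0.76880
Parallel ([0.74981] and [0.76880]): 1 − (1 − 0.74981)(1 − 0.76880) = 0.94216
Series ([0.94216] and autopilot servo): 0.94216 × 0.89700 = 0.845

0.845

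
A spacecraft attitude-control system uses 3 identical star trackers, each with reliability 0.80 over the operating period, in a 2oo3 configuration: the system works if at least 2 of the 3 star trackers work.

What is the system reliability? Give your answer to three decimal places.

0.896

R = Σ_{i=2}^{3} C(3,i) p^i (1−p)^{3−i} with p = 0.80
C(3,2)·0.80^2·0.20^1 = 0.38400
C(3,3)·0.80^3·0.20^0 = 0.51200
Sum = 0.896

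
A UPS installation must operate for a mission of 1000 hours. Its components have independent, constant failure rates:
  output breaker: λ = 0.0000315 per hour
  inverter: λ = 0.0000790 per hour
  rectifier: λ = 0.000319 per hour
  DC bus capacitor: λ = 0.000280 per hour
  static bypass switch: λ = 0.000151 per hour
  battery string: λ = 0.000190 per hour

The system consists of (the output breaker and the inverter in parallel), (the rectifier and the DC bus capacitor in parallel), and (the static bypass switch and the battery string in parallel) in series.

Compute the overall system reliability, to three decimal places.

R(output breaker) = exp(−0.0000315 × 1000) = 0.96899
R(inverter) = exp(−0.0000790 × 1000) = 0.92404
R(rectifier) = exp(−0.000319 × 1000) = 0.72688
R(DC bus capacitor) = exp(−0.000280 × 1000) = 0.75578
R(static bypass switch) = exp(−0.000151 × 1000) = 0.85985
R(battery string) = exp(−0.000190 × 1000) = 0.82696
Parallel (output breaker and inverter): 1 − (1 − 0.96899)(1 − 0.92404) = 0.99764
Parallel (rectifier and DC bus capacitor): 1 − (1 − 0.72688)(1 − 0.75578) = 0.93330
Parallel (static bypass switch and battery string): 1 − (1 − 0.85985)(1 − 0.82696) = 0.97575
Series ([0.99764], [0.93330], and [0.97575]): 0.99764 × 0.93330 × 0.97575 = 0.909

0.909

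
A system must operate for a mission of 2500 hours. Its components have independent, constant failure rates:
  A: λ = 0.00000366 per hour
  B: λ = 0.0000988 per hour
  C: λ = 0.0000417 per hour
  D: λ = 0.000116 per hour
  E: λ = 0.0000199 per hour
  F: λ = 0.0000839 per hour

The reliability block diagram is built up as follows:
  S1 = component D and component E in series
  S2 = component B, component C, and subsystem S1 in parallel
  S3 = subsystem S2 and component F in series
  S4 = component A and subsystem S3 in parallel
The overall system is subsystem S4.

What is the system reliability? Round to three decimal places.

R(A) = exp(−0.00000366 × 2500) = 0.99089
R(B) = exp(−0.0000988 × 2500) = 0.78114
R(C) = exp(−0.0000417 × 2500) = 0.90100
R(D) = exp(−0.000116 × 2500) = 0.74826
R(E) = exp(−0.0000199 × 2500) = 0.95147
R(F) = exp(−0.0000839 × 2500) = 0.81079
Series (D and E): 0.74826 × 0.95147 = 0.71195
Parallel (B, C, and [0.71195]): 1 − (1 − 0.78114)(1 − 0.90100)(1 − 0.71195) = 0.99376
Series ([0.99376] and F): 0.99376 × 0.81079 = 0.80573
Parallel (A and [0.80573]): 1 − (1 − 0.99089)(1 − 0.80573) = 0.998

0.998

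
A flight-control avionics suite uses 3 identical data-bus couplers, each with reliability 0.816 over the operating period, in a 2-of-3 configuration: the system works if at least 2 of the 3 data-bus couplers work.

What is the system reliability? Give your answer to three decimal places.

0.911

R = Σ_{i=2}^{3} C(3,i) p^i (1−p)^{3−i} with p = 0.816
C(3,2)·0.816^2·0.184^1 = 0.36755
C(3,3)·0.816^3·0.184^0 = 0.54334
Sum = 0.911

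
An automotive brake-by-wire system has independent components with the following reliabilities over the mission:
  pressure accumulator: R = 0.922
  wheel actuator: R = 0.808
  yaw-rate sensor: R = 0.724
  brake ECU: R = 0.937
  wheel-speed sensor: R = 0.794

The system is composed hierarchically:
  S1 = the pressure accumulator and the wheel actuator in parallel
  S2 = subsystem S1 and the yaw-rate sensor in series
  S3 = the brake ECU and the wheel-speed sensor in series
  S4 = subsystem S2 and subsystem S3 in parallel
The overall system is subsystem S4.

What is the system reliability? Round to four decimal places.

Parallel (pressure accumulator and wheel actuator): 1 − (1 − 0.922000)(1 − 0.808000) = 0.985024
Series ([0.985024] and yaw-rate sensor): 0.985024 × 0.724000 = 0.713157
Series (brake ECU and wheel-speed sensor): 0.937000 × 0.794000 = 0.743978
Parallel ([0.713157] and [0.743978]): 1 − (1 − 0.713157)(1 − 0.743978) = 0.9266

0.9266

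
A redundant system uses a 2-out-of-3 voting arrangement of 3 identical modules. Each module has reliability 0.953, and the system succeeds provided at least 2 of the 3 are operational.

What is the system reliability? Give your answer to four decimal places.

R = Σ_{i=2}^{3} C(3,i) p^i (1−p)^{3−i} with p = 0.953
C(3,2)·0.953^2·0.047^1 = 0.128057
C(3,3)·0.953^3·0.047^0 = 0.865523
Sum = 0.9936

0.9936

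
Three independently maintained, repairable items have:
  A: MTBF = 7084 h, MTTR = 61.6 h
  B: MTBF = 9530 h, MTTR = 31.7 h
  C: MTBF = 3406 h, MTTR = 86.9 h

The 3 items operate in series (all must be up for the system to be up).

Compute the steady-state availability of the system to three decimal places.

A(A) = MTBF/(MTBF+MTTR) = 7084/(7084+61.6) = 0.991379
A(B) = MTBF/(MTBF+MTTR) = 9530/(9530+31.7) = 0.996685
A(C) = MTBF/(MTBF+MTTR) = 3406/(3406+86.9) = 0.975121
Series availability: 0.991379 × 0.996685 × 0.975121 = 0.964

0.964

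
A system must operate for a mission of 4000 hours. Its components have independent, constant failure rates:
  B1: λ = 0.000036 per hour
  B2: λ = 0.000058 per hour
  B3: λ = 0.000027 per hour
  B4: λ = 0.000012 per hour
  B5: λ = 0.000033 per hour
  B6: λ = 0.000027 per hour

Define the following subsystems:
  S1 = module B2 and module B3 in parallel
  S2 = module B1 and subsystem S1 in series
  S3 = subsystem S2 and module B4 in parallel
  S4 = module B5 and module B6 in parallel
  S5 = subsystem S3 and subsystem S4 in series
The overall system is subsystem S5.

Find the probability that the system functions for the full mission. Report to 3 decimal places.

R(B1) = exp(−0.000036 × 4000) = 0.86589
R(B2) = exp(−0.000058 × 4000) = 0.79295
R(B3) = exp(−0.000027 × 4000) = 0.89763
R(B4) = exp(−0.000012 × 4000) = 0.95313
R(B5) = exp(−0.000033 × 4000) = 0.87634
R(B6) = exp(−0.000027 × 4000) = 0.89763
Parallel (B2 and B3): 1 − (1 − 0.79295)(1 − 0.89763) = 0.97880
Series (B1 and [0.97880]): 0.86589 × 0.97880 = 0.84753
Parallel ([0.84753] and B4): 1 − (1 − 0.84753)(1 − 0.95313) = 0.99285
Parallel (B5 and B6): 1 − (1 − 0.87634)(1 − 0.89763) = 0.98734
Series ([0.99285] and [0.98734]): 0.99285 × 0.98734 = 0.980

0.980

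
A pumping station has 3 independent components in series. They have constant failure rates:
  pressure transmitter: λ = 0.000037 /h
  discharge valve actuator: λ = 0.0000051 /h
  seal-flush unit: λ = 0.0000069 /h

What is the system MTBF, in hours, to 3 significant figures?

Series of exponential components: λ_sys = Σ λ_i
λ_sys = 0.000037 + 0.0000051 + 0.0000069 = 4.9000e-05 /h
MTBF = 1 / λ_sys = 20400 h

20400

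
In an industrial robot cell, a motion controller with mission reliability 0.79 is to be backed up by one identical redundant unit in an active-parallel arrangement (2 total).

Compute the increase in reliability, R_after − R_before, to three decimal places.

0.166

R_before = 0.79
R_after = 1 − (1 − 0.79)^2 = 0.956
ΔR = 0.956 − 0.79 = 0.166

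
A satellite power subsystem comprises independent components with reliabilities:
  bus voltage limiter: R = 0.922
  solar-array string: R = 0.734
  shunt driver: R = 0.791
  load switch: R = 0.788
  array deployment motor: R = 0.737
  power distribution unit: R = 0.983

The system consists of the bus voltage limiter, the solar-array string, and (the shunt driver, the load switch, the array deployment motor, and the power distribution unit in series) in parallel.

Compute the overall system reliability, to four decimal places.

Series (shunt driver, load switch, array deployment motor, and power distribution unit): 0.791000 × 0.788000 × 0.737000 × 0.983000 = 0.451569
Parallel (bus voltage limiter, solar-array string, and [0.451569]): 1 − (1 − 0.922000)(1 − 0.734000)(1 − 0.451569) = 0.9886

0.9886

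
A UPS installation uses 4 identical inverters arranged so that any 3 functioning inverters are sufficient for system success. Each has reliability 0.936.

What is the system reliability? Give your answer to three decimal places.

R = Σ_{i=3}^{4} C(4,i) p^i (1−p)^{4−i} with p = 0.936
C(4,3)·0.936^3·0.064^1 = 0.20993
C(4,4)·0.936^4·0.064^0 = 0.76754
Sum = 0.977

0.977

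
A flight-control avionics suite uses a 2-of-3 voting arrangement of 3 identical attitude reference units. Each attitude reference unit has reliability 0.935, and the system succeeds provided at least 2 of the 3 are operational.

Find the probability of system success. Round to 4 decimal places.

R = Σ_{i=2}^{3} C(3,i) p^i (1−p)^{3−i} with p = 0.935
C(3,2)·0.935^2·0.065^1 = 0.170474
C(3,3)·0.935^3·0.065^0 = 0.817400
Sum = 0.9879

0.9879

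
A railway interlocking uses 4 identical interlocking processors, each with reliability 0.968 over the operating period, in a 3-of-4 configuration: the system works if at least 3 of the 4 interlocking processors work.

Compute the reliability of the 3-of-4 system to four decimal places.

R = Σ_{i=3}^{4} C(4,i) p^i (1−p)^{4−i} with p = 0.968
C(4,3)·0.968^3·0.032^1 = 0.116101
C(4,4)·0.968^4·0.032^0 = 0.878014
Sum = 0.9941

0.9941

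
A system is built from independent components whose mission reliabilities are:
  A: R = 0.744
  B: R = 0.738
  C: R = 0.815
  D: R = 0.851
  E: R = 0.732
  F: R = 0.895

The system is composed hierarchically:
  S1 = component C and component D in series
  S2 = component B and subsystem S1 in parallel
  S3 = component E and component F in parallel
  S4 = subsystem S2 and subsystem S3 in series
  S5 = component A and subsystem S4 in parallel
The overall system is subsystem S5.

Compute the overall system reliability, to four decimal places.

0.9728

Series (C and D): 0.815000 × 0.851000 = 0.693565
Parallel (B and [0.693565]): 1 − (1 − 0.738000)(1 − 0.693565) = 0.919714
Parallel (E and F): 1 − (1 − 0.732000)(1 − 0.895000) = 0.971860
Series ([0.919714] and [0.971860]): 0.919714 × 0.971860 = 0.893833
Parallel (A and [0.893833]): 1 − (1 − 0.744000)(1 − 0.893833) = 0.9728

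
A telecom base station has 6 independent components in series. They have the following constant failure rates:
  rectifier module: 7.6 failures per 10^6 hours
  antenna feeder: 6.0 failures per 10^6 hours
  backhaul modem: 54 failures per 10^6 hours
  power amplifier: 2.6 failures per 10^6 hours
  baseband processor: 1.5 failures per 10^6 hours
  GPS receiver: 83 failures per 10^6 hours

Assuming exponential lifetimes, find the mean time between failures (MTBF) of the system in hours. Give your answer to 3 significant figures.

6460

Series of exponential components: λ_sys = Σ λ_i
λ_sys = 0.0000076 + 0.0000060 + 0.000054 + 0.0000026 + 0.0000015 + 0.000083 = 1.5470e-04 /h
MTBF = 1 / λ_sys = 6460 h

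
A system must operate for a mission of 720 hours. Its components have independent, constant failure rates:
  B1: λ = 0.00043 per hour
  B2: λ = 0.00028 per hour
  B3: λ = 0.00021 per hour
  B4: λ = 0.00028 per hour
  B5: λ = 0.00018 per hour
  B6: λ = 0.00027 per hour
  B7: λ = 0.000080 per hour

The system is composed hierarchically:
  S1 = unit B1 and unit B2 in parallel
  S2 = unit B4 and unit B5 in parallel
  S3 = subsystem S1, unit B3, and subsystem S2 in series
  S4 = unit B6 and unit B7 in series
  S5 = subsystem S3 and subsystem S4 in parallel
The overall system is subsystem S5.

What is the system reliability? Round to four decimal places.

0.9554

R(B1) = exp(−0.00043 × 720) = 0.733740
R(B2) = exp(−0.00028 × 720) = 0.817422
R(B3) = exp(−0.00021 × 720) = 0.859676
R(B4) = exp(−0.00028 × 720) = 0.817422
R(B5) = exp(−0.00018 × 720) = 0.878447
R(B6) = exp(−0.00027 × 720) = 0.823329
R(B7) = exp(−0.000080 × 720) = 0.944027
Parallel (B1 and B2): 1 − (1 − 0.733740)(1 − 0.817422) = 0.951387
Parallel (B4 and B5): 1 − (1 − 0.817422)(1 − 0.878447) = 0.977807
Series ([0.951387], B3, and [0.977807]): 0.951387 × 0.859676 × 0.977807 = 0.799733
Series (B6 and B7): 0.823329 × 0.944027 = 0.777245
Parallel ([0.799733] and [0.777245]): 1 − (1 − 0.799733)(1 − 0.777245) = 0.9554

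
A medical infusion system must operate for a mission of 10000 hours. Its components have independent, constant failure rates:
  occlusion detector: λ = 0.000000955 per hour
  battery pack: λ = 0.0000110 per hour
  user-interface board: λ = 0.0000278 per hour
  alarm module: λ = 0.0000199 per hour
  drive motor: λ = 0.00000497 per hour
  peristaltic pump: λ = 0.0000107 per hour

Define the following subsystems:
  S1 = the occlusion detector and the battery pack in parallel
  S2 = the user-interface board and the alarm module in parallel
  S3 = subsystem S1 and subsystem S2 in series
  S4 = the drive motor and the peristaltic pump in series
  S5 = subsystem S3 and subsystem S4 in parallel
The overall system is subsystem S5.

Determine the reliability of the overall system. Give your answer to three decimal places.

0.994

R(occlusion detector) = exp(−0.000000955 × 10000) = 0.99050
R(battery pack) = exp(−0.0000110 × 10000) = 0.89583
R(user-interface board) = exp(−0.0000278 × 10000) = 0.75730
R(alarm module) = exp(−0.0000199 × 10000) = 0.81955
R(drive motor) = exp(−0.00000497 × 10000) = 0.95151
R(peristaltic pump) = exp(−0.0000107 × 10000) = 0.89853
Parallel (occlusion detector and battery pack): 1 − (1 − 0.99050)(1 − 0.89583) = 0.99901
Parallel (user-interface board and alarm module): 1 − (1 − 0.75730)(1 − 0.81955) = 0.95620
Series ([0.99901] and [0.95620]): 0.99901 × 0.95620 = 0.95525
Series (drive motor and peristaltic pump): 0.95151 × 0.89853 = 0.85496
Parallel ([0.95525] and [0.85496]): 1 − (1 − 0.95525)(1 − 0.85496) = 0.994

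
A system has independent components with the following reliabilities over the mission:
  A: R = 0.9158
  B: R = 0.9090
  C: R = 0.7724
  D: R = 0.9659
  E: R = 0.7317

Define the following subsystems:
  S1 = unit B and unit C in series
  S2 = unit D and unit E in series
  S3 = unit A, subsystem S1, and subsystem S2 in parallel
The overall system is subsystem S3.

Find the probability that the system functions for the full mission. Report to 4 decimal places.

Series (B and C): 0.909000 × 0.772400 = 0.702112
Series (D and E): 0.965900 × 0.731700 = 0.706749
Parallel (A, [0.702112], and [0.706749]): 1 − (1 − 0.915800)(1 − 0.702112)(1 − 0.706749) = 0.9926

0.9926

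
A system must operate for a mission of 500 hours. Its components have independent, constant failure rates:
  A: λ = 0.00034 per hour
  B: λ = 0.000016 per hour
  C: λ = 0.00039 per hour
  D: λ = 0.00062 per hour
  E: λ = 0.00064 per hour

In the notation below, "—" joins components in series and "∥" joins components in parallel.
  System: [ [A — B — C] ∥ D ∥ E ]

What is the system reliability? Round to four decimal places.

0.9773

R(A) = exp(−0.00034 × 500) = 0.843665
R(B) = exp(−0.000016 × 500) = 0.992032
R(C) = exp(−0.00039 × 500) = 0.822835
R(D) = exp(−0.00062 × 500) = 0.733447
R(E) = exp(−0.00064 × 500) = 0.726149
Series (A, B, and C): 0.843665 × 0.992032 × 0.822835 = 0.688666
Parallel ([0.688666], D, and E): 1 − (1 − 0.688666)(1 − 0.733447)(1 − 0.726149) = 0.9773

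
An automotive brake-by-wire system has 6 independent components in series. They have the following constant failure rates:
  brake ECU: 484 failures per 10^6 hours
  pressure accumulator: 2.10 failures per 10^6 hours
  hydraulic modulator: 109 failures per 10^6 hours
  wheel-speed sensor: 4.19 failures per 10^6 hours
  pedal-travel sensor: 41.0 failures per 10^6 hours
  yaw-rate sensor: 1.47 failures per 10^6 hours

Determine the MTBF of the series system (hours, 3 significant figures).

Series of exponential components: λ_sys = Σ λ_i
λ_sys = 0.000484 + 0.00000210 + 0.000109 + 0.00000419 + 0.0000410 + 0.00000147 = 6.4176e-04 /h
MTBF = 1 / λ_sys = 1560 h

1560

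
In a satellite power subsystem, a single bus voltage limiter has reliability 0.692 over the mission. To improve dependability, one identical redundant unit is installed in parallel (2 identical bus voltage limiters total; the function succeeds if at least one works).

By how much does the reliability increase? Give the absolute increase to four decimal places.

0.2131

R_before = 0.692
R_after = 1 − (1 − 0.692)^2 = 0.9051
ΔR = 0.9051 − 0.692 = 0.2131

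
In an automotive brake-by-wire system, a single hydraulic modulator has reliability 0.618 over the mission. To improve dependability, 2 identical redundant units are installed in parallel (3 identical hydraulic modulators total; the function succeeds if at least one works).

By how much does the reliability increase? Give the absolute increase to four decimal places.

R_before = 0.618
R_after = 1 − (1 − 0.618)^3 = 0.9443
ΔR = 0.9443 − 0.618 = 0.3263

0.3263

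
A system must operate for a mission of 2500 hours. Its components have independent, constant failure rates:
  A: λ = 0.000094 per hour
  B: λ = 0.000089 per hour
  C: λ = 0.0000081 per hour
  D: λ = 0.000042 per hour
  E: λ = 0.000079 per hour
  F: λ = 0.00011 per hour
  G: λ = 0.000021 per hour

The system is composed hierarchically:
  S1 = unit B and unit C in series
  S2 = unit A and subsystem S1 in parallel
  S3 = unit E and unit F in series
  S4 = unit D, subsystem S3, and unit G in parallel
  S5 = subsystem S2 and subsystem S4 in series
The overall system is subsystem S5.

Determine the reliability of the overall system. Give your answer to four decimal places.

R(A) = exp(−0.000094 × 2500) = 0.790571
R(B) = exp(−0.000089 × 2500) = 0.800515
R(C) = exp(−0.0000081 × 2500) = 0.979954
R(D) = exp(−0.000042 × 2500) = 0.900325
R(E) = exp(−0.000079 × 2500) = 0.820780
R(F) = exp(−0.00011 × 2500) = 0.759572
R(G) = exp(−0.000021 × 2500) = 0.948854
Series (B and C): 0.800515 × 0.979954 = 0.784468
Parallel (A and [0.784468]): 1 − (1 − 0.790571)(1 − 0.784468) = 0.954861
Series (E and F): 0.820780 × 0.759572 = 0.623442
Parallel (D, [0.623442], and G): 1 − (1 − 0.900325)(1 − 0.623442)(1 − 0.948854) = 0.998080
Series ([0.954861] and [0.998080]): 0.954861 × 0.998080 = 0.9530

0.9530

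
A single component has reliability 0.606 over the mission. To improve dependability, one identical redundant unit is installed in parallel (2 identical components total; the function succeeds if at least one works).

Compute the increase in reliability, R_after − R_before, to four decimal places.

0.2388

R_before = 0.606
R_after = 1 − (1 − 0.606)^2 = 0.8448
ΔR = 0.8448 − 0.606 = 0.2388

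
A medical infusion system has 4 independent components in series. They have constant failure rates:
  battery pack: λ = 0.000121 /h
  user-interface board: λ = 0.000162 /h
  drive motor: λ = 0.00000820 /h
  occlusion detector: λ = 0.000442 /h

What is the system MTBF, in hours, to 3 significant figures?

Series of exponential components: λ_sys = Σ λ_i
λ_sys = 0.000121 + 0.000162 + 0.00000820 + 0.000442 = 7.3320e-04 /h
MTBF = 1 / λ_sys = 1360 h

1360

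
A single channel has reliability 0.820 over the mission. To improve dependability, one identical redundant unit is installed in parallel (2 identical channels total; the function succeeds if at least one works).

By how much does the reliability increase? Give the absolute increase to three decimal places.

R_before = 0.820
R_after = 1 − (1 − 0.820)^2 = 0.968
ΔR = 0.968 − 0.820 = 0.148

0.148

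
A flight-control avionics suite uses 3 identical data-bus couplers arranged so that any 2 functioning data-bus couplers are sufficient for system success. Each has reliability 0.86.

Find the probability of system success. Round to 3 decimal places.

R = Σ_{i=2}^{3} C(3,i) p^i (1−p)^{3−i} with p = 0.86
C(3,2)·0.86^2·0.14^1 = 0.31063
C(3,3)·0.86^3·0.14^0 = 0.63606
Sum = 0.947

0.947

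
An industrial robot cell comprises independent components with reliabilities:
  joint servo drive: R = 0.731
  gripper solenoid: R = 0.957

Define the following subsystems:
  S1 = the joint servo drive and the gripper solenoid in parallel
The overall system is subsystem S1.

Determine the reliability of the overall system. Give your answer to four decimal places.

0.9884

Parallel (joint servo drive and gripper solenoid): 1 − (1 − 0.731000)(1 − 0.957000) = 0.9884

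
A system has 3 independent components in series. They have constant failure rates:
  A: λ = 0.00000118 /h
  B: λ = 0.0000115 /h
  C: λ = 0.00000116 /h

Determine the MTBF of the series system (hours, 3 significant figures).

Series of exponential components: λ_sys = Σ λ_i
λ_sys = 0.00000118 + 0.0000115 + 0.00000116 = 1.3840e-05 /h
MTBF = 1 / λ_sys = 72300 h

72300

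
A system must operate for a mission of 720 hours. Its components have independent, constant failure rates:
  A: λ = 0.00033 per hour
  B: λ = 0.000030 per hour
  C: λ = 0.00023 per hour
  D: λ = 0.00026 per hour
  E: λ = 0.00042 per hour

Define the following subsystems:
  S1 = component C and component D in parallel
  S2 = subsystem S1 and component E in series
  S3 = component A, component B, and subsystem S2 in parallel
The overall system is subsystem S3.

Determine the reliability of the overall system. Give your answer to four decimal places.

0.9987

R(A) = exp(−0.00033 × 720) = 0.788518
R(B) = exp(−0.000030 × 720) = 0.978632
R(C) = exp(−0.00023 × 720) = 0.847385
R(D) = exp(−0.00026 × 720) = 0.829278
R(E) = exp(−0.00042 × 720) = 0.739042
Parallel (C and D): 1 − (1 − 0.847385)(1 − 0.829278) = 0.973945
Series ([0.973945] and E): 0.973945 × 0.739042 = 0.719786
Parallel (A, B, and [0.719786]): 1 − (1 − 0.788518)(1 − 0.978632)(1 − 0.719786) = 0.9987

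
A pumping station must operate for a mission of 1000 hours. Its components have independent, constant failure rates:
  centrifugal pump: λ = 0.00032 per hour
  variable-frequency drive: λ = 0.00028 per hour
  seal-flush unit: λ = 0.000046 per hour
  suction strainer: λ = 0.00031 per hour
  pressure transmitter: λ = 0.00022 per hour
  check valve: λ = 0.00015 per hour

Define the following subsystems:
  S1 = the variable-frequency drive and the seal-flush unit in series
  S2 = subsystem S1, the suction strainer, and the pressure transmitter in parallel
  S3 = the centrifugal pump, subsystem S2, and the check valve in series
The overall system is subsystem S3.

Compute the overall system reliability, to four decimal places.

R(centrifugal pump) = exp(−0.00032 × 1000) = 0.726149
R(variable-frequency drive) = exp(−0.00028 × 1000) = 0.755784
R(seal-flush unit) = exp(−0.000046 × 1000) = 0.955042
R(suction strainer) = exp(−0.00031 × 1000) = 0.733447
R(pressure transmitter) = exp(−0.00022 × 1000) = 0.802519
R(check valve) = exp(−0.00015 × 1000) = 0.860708
Series (variable-frequency drive and seal-flush unit): 0.755784 × 0.955042 = 0.721805
Parallel ([0.721805], suction strainer, and pressure transmitter): 1 − (1 − 0.721805)(1 − 0.733447)(1 − 0.802519) = 0.985356
Series (centrifugal pump, [0.985356], and check valve): 0.726149 × 0.985356 × 0.860708 = 0.6158

0.6158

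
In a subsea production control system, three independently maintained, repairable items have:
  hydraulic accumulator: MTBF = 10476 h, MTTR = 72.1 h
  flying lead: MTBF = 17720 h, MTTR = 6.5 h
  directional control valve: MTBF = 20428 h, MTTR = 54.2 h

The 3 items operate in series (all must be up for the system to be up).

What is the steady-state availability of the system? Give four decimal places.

0.9902

A(hydraulic accumulator) = MTBF/(MTBF+MTTR) = 10476/(10476+72.1) = 0.993165
A(flying lead) = MTBF/(MTBF+MTTR) = 17720/(17720+6.5) = 0.999633
A(directional control valve) = MTBF/(MTBF+MTTR) = 20428/(20428+54.2) = 0.997354
Series availability: 0.993165 × 0.999633 × 0.997354 = 0.9902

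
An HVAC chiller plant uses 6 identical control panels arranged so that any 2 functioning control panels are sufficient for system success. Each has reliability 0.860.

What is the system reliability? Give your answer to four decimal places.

0.9997

R = Σ_{i=2}^{6} C(6,i) p^i (1−p)^{6−i} with p = 0.860
C(6,2)·0.860^2·0.140^4 = 0.004262
C(6,3)·0.860^3·0.140^3 = 0.034907
C(6,4)·0.860^4·0.140^2 = 0.160820
C(6,5)·0.860^5·0.140^1 = 0.395159
C(6,6)·0.860^6·0.140^0 = 0.404567
Sum = 0.9997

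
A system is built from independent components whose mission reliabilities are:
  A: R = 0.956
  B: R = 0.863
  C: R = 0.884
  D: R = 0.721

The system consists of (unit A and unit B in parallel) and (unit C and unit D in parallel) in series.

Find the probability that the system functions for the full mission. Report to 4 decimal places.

Parallel (A and B): 1 − (1 − 0.956000)(1 − 0.863000) = 0.993972
Parallel (C and D): 1 − (1 − 0.884000)(1 − 0.721000) = 0.967636
Series ([0.993972] and [0.967636]): 0.993972 × 0.967636 = 0.9618

0.9618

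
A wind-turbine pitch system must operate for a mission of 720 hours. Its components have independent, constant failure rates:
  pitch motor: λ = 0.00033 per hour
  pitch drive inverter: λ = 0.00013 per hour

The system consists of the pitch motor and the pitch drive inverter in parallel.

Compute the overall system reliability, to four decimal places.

R(pitch motor) = exp(−0.00033 × 720) = 0.788518
R(pitch drive inverter) = exp(−0.00013 × 720) = 0.910647
Parallel (pitch motor and pitch drive inverter): 1 − (1 − 0.788518)(1 − 0.910647) = 0.9811

0.9811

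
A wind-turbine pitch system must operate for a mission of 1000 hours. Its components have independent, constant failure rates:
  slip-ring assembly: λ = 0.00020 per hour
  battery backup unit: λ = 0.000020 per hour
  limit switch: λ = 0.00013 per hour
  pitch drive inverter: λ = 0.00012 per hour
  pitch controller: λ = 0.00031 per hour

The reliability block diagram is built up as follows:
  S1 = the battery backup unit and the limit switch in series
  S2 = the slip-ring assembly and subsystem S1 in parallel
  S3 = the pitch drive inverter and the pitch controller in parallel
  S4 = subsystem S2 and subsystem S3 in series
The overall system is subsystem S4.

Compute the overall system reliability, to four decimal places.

0.9454

R(slip-ring assembly) = exp(−0.00020 × 1000) = 0.818731
R(battery backup unit) = exp(−0.000020 × 1000) = 0.980199
R(limit switch) = exp(−0.00013 × 1000) = 0.878095
R(pitch drive inverter) = exp(−0.00012 × 1000) = 0.886920
R(pitch controller) = exp(−0.00031 × 1000) = 0.733447
Series (battery backup unit and limit switch): 0.980199 × 0.878095 = 0.860708
Parallel (slip-ring assembly and [0.860708]): 1 − (1 − 0.818731)(1 − 0.860708) = 0.974751
Parallel (pitch drive inverter and pitch controller): 1 − (1 − 0.886920)(1 − 0.733447) = 0.969858
Series ([0.974751] and [0.969858]): 0.974751 × 0.969858 = 0.9454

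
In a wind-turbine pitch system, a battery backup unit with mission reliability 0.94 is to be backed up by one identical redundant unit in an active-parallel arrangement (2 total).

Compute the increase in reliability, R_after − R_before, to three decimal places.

0.056

R_before = 0.94
R_after = 1 − (1 − 0.94)^2 = 0.996
ΔR = 0.996 − 0.94 = 0.056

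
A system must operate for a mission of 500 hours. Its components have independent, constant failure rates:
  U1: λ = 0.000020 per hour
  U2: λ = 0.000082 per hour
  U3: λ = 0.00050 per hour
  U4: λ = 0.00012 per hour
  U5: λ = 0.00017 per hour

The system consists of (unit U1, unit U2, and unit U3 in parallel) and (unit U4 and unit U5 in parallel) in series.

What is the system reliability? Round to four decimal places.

0.9952

R(U1) = exp(−0.000020 × 500) = 0.990050
R(U2) = exp(−0.000082 × 500) = 0.959829
R(U3) = exp(−0.00050 × 500) = 0.778801
R(U4) = exp(−0.00012 × 500) = 0.941765
R(U5) = exp(−0.00017 × 500) = 0.918512
Parallel (U1, U2, and U3): 1 − (1 − 0.990050)(1 − 0.959829)(1 − 0.778801) = 0.999912
Parallel (U4 and U5): 1 − (1 − 0.941765)(1 − 0.918512) = 0.995255
Series ([0.999912] and [0.995255]): 0.999912 × 0.995255 = 0.9952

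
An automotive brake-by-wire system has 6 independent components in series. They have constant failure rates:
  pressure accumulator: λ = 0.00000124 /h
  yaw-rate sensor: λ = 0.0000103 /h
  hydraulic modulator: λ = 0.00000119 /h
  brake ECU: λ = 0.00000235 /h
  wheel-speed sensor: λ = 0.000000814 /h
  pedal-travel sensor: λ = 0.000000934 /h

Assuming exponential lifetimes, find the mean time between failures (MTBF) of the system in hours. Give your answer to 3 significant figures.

Series of exponential components: λ_sys = Σ λ_i
λ_sys = 0.00000124 + 0.0000103 + 0.00000119 + 0.00000235 + 0.000000814 + 0.000000934 = 1.6828e-05 /h
MTBF = 1 / λ_sys = 59400 h

59400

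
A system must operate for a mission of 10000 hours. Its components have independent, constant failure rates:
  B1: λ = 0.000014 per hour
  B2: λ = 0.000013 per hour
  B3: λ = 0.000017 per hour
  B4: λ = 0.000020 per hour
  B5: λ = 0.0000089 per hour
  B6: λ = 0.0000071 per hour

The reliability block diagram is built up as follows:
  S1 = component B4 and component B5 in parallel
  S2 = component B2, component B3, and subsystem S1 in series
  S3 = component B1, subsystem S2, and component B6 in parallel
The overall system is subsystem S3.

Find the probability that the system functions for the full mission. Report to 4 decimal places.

R(B1) = exp(−0.000014 × 10000) = 0.869358
R(B2) = exp(−0.000013 × 10000) = 0.878095
R(B3) = exp(−0.000017 × 10000) = 0.843665
R(B4) = exp(−0.000020 × 10000) = 0.818731
R(B5) = exp(−0.0000089 × 10000) = 0.914846
R(B6) = exp(−0.0000071 × 10000) = 0.931462
Parallel (B4 and B5): 1 − (1 − 0.818731)(1 − 0.914846) = 0.984564
Series (B2, B3, and [0.984564]): 0.878095 × 0.843665 × 0.984564 = 0.729383
Parallel (B1, [0.729383], and B6): 1 − (1 − 0.869358)(1 − 0.729383)(1 − 0.931462) = 0.9976

0.9976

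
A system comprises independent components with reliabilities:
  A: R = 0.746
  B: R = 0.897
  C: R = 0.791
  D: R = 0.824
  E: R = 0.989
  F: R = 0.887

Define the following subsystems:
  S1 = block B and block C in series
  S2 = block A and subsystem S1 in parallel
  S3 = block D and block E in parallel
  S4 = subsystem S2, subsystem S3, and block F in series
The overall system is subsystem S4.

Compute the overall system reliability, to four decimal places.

0.8200

Series (B and C): 0.897000 × 0.791000 = 0.709527
Parallel (A and [0.709527]): 1 − (1 − 0.746000)(1 − 0.709527) = 0.926220
Parallel (D and E): 1 − (1 − 0.824000)(1 − 0.989000) = 0.998064
Series ([0.926220], [0.998064], and F): 0.926220 × 0.998064 × 0.887000 = 0.8200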